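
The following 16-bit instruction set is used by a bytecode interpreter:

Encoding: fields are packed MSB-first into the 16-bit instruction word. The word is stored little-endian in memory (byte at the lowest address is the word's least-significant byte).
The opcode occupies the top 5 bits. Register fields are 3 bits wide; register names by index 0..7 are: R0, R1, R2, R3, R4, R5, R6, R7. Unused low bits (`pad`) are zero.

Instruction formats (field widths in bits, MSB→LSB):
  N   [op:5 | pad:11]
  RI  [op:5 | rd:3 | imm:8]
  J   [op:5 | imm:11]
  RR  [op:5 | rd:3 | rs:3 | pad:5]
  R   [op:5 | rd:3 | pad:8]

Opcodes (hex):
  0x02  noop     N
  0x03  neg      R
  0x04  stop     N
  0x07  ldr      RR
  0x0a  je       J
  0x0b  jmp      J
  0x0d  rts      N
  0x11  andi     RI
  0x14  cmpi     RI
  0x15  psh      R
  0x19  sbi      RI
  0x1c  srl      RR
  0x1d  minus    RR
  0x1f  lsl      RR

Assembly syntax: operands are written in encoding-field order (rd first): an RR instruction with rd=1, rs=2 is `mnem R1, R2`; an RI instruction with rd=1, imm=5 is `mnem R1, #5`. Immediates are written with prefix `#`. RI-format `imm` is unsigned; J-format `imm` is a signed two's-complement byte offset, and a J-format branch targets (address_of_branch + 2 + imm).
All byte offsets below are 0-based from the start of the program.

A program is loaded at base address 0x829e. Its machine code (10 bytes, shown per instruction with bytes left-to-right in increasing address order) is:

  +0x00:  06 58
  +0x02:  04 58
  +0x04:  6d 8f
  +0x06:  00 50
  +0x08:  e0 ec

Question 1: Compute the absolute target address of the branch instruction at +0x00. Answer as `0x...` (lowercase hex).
0x82a6

[00] 06 58 → 0x5806
  opcode bits[15:11]=0xb: jmp/J
  imm@[10:0]=0x6 ⇒ #6
  target = base 0x829e + off 0x00 + 2 + imm 6 = 0x82a6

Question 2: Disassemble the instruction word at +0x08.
@+08  little-endian(e0 ec) = 0xece0
  op=0xece0>>11=0x1d ⇒ minus (RR)
  rd@[10:8]=0x4 ⇒ R4
  rs@[7:5]=0x7 ⇒ R7

minus R4, R7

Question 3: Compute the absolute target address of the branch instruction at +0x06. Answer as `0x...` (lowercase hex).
0x82a6

+0x06: 00 50 ⇒ word 0x5000 (little)
  top 5b → 0xa → je [J]
  imm: (w>>0)&0x7ff=0x0 → #0
  target = base 0x829e + off 0x06 + 2 + imm 0 = 0x82a6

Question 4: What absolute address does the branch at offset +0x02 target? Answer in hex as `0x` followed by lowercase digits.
0x82a6

+0x02: 04 58 ⇒ word 0x5804 (little)
  top 5b → 0xb → jmp [J]
  [10:0] imm=4 = #4
  target = base 0x829e + off 0x02 + 2 + imm 4 = 0x82a6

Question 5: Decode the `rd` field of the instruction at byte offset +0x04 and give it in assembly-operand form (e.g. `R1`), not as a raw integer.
R7

+0x04: 6d 8f ⇒ word 0x8f6d (little)
  top 5b → 0x11 → andi [RI]
  [10:8] rd=7 = R7
  [7:0] imm=109 = #109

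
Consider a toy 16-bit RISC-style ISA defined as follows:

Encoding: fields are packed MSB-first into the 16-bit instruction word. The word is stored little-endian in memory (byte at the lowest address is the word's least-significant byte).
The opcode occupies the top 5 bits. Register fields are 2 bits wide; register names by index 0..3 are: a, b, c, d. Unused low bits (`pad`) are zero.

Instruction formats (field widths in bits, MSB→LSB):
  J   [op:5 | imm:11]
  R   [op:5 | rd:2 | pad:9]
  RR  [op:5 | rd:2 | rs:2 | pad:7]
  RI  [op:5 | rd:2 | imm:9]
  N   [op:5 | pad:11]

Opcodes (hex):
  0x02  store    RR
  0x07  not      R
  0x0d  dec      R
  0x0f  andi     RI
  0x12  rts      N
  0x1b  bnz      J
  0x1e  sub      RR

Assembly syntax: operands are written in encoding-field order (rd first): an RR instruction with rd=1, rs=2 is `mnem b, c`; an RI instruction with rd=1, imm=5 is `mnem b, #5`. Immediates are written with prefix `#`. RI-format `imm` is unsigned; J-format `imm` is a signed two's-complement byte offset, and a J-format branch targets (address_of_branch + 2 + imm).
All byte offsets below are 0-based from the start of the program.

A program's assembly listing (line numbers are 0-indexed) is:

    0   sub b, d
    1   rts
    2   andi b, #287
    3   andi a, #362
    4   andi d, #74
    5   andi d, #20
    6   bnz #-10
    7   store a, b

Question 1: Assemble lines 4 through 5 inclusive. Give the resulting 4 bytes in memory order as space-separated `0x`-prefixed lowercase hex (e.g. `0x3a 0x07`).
0x4a 0x7e 0x14 0x7e

4. andi fields op=0xf:5|rd=3:2|imm=74:9 → word 7e4ah → 4a 7e
5. andi fields op=0xf:5|rd=3:2|imm=20:9 → word 7e14h → 14 7e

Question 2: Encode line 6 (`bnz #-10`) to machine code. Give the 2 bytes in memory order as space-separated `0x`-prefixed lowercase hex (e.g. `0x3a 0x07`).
6. bnz fields op=0x1b:5|imm=-10:11 → word dff6h → f6 df

0xf6 0xdf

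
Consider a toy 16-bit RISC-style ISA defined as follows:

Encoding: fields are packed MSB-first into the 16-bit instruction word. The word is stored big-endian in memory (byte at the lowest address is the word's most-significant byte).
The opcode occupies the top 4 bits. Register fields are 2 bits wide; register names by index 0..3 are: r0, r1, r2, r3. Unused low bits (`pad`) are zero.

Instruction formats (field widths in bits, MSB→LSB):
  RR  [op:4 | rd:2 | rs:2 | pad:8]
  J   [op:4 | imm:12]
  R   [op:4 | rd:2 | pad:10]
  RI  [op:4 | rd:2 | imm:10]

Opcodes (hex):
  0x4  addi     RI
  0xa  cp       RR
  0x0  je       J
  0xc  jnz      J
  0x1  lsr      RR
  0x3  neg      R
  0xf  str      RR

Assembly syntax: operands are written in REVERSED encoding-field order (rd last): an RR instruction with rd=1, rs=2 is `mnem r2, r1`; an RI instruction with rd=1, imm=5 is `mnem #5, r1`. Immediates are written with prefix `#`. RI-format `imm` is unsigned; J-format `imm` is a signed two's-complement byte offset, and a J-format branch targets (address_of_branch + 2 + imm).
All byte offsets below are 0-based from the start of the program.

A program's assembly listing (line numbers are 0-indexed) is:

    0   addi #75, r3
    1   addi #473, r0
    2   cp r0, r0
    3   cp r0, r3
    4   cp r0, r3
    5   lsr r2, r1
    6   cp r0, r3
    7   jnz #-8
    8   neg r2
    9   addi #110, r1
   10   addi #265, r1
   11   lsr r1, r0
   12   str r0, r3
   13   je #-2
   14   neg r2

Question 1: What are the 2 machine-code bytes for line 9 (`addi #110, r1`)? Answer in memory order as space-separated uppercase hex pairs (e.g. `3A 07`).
44 6E

L9: addi op=0x4:4|rd=1:2|imm=110:10 ⇒ 0x446e ⇒ big 44 6e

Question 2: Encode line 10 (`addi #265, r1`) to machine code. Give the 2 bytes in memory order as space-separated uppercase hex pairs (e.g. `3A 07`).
45 09

L10: addi op=0x4:4|rd=1:2|imm=265:10 ⇒ 0x4509 ⇒ big 45 09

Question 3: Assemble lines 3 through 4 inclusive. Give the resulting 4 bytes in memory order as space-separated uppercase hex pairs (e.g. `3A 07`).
line 3 (cp): pack op=0xa:4|rd=3:2|rs=0:2|pad=0:8 = 0xac00; big→ ac 00
line 4 (cp): pack op=0xa:4|rd=3:2|rs=0:2|pad=0:8 = 0xac00; big→ ac 00

AC 00 AC 00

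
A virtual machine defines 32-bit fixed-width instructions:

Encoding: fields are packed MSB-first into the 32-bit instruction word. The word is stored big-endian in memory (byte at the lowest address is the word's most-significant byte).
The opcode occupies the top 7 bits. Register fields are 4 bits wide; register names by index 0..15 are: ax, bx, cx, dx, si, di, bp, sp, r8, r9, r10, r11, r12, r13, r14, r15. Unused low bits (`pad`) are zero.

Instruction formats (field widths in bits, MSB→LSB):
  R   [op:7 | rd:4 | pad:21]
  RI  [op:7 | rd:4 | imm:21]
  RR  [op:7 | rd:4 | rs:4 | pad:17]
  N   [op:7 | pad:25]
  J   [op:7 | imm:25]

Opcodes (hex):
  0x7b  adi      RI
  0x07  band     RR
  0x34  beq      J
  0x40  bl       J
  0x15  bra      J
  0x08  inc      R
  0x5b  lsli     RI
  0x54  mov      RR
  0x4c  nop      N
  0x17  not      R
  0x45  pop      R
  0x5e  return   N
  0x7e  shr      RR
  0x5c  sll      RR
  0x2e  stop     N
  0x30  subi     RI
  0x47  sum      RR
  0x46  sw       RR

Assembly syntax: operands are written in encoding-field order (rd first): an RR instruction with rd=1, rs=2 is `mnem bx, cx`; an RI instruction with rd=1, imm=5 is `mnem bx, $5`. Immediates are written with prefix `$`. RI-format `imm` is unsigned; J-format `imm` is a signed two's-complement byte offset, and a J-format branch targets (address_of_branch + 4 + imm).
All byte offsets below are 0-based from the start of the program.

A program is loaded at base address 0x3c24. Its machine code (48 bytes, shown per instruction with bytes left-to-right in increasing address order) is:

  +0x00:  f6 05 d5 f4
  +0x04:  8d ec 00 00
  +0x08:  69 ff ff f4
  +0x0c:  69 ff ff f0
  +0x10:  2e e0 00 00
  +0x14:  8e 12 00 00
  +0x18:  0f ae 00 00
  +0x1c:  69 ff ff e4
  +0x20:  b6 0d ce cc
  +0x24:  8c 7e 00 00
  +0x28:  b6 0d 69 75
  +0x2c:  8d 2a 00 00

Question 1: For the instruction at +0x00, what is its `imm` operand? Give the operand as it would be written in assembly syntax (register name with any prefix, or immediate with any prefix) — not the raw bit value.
[00] f6 05 d5 f4 → 0xf605d5f4
  opcode bits[31:25]=0x7b: adi/RI
  rd@[24:21]=0x0 ⇒ ax
  imm@[20:0]=0x5d5f4 ⇒ $382452

$382452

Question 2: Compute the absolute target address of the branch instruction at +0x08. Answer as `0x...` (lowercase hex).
0x3c24

+0x08: 69 ff ff f4 ⇒ word 0x69fffff4 (big)
  opcode bits[31:25]=0x34: beq/J
  imm@[24:0]=0x1fffff4 (s25→-12) ⇒ $-12
  target = base 0x3c24 + off 0x08 + 4 + imm -12 = 0x3c24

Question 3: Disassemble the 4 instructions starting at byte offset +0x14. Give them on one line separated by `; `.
@+14  big-endian(8e 12 00 00) = 0x8e120000
  top 7b → 0x47 → sum [RR]
  rd: (w>>21)&0xf=0x0 → ax
  rs: (w>>17)&0xf=0x9 → r9
@+18  big-endian(0f ae 00 00) = 0x0fae0000
  top 7b → 0x7 → band [RR]
  rd: (w>>21)&0xf=0xd → r13
  rs: (w>>17)&0xf=0x7 → sp
@+1c  big-endian(69 ff ff e4) = 0x69ffffe4
  top 7b → 0x34 → beq [J]
  imm: (w>>0)&0x1ffffff=0x1ffffe4 (s25→-28) → $-28
@+20  big-endian(b6 0d ce cc) = 0xb60dcecc
  top 7b → 0x5b → lsli [RI]
  rd: (w>>21)&0xf=0x0 → ax
  imm: (w>>0)&0x1fffff=0xdcecc → $904908

sum ax, r9; band r13, sp; beq $-28; lsli ax, $904908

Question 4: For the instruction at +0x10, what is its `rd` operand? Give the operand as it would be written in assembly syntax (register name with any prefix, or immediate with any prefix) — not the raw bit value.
sp

+0x10: 2e e0 00 00 ⇒ word 0x2ee00000 (big)
  top 7b → 0x17 → not [R]
  rd@[24:21]=0x7 ⇒ sp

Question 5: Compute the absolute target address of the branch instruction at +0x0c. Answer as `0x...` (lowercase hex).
+0x0c: 69 ff ff f0 ⇒ word 0x69fffff0 (big)
  op=0x69fffff0>>25=0x34 ⇒ beq (J)
  imm@[24:0]=0x1fffff0 (s25→-16) ⇒ $-16
  target = base 0x3c24 + off 0x0c + 4 + imm -16 = 0x3c24

0x3c24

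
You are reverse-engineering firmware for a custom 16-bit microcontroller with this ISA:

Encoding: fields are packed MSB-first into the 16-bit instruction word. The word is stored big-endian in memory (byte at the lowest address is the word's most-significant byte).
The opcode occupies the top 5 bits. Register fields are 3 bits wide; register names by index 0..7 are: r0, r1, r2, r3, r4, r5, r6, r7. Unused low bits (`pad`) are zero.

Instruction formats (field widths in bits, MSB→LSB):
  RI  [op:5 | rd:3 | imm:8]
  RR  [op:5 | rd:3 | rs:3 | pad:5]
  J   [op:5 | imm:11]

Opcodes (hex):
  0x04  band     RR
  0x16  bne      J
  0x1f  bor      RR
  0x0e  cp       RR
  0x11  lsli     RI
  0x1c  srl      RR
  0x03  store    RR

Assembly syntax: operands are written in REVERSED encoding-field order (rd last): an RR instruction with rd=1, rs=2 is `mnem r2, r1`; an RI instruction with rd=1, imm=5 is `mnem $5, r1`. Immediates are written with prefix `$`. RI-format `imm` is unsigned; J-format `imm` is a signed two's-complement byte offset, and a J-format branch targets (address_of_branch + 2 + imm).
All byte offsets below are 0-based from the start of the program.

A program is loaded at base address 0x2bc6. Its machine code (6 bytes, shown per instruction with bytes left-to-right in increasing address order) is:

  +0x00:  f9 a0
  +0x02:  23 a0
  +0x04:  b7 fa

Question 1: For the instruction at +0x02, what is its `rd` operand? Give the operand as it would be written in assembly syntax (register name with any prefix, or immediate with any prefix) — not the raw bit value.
[02] 23 a0 → 0x23a0
  top 5b → 0x4 → band [RR]
  rd: (w>>8)&0x7=0x3 → r3
  rs: (w>>5)&0x7=0x5 → r5

r3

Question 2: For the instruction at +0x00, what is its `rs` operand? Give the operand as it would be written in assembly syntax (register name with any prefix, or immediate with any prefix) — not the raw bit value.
r5

off 0x00: read f9 a0 as big → 0xf9a0
  opcode bits[15:11]=0x1f: bor/RR
  [10:8] rd=1 = r1
  [7:5] rs=5 = r5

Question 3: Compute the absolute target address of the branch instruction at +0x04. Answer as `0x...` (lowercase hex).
+0x04: b7 fa ⇒ word 0xb7fa (big)
  opcode bits[15:11]=0x16: bne/J
  imm@[10:0]=0x7fa (s11→-6) ⇒ $-6
  target = base 0x2bc6 + off 0x04 + 2 + imm -6 = 0x2bc6

0x2bc6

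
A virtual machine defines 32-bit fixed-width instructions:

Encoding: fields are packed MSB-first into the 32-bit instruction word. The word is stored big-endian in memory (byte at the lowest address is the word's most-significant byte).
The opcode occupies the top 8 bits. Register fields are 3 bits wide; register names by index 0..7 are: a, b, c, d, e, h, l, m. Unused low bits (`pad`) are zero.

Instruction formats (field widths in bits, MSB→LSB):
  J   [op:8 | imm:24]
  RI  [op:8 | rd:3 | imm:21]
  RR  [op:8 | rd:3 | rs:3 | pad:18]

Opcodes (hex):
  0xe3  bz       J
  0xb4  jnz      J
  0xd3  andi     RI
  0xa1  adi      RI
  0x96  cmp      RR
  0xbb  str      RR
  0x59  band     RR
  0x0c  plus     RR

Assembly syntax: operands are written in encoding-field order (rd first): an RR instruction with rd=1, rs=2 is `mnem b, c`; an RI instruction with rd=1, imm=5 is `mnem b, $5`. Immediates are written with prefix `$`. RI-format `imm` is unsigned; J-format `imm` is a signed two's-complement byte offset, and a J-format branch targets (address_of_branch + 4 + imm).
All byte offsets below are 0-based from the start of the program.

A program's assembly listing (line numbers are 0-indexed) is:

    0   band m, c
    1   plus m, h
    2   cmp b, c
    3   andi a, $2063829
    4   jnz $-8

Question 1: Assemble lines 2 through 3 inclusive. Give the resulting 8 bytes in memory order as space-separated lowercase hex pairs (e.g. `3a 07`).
L2: cmp op=0x96:8|rd=1:3|rs=2:3|pad=0:18 ⇒ 0x96280000 ⇒ big 96 28 00 00
L3: andi op=0xd3:8|rd=0:3|imm=2063829:21 ⇒ 0xd31f7dd5 ⇒ big d3 1f 7d d5

96 28 00 00 d3 1f 7d d5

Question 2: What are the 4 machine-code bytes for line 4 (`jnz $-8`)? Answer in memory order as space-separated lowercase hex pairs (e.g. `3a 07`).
b4 ff ff f8

4. jnz fields op=0xb4:8|imm=-8:24 → word b4fffff8h → b4 ff ff f8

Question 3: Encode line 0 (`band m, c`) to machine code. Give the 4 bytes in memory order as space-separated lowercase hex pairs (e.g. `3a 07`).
line 0 (band): pack op=0x59:8|rd=7:3|rs=2:3|pad=0:18 = 0x59e80000; big→ 59 e8 00 00

59 e8 00 00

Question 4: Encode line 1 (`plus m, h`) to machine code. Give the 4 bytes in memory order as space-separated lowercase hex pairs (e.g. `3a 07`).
0c f4 00 00

L1: plus op=0xc:8|rd=7:3|rs=5:3|pad=0:18 ⇒ 0x0cf40000 ⇒ big 0c f4 00 00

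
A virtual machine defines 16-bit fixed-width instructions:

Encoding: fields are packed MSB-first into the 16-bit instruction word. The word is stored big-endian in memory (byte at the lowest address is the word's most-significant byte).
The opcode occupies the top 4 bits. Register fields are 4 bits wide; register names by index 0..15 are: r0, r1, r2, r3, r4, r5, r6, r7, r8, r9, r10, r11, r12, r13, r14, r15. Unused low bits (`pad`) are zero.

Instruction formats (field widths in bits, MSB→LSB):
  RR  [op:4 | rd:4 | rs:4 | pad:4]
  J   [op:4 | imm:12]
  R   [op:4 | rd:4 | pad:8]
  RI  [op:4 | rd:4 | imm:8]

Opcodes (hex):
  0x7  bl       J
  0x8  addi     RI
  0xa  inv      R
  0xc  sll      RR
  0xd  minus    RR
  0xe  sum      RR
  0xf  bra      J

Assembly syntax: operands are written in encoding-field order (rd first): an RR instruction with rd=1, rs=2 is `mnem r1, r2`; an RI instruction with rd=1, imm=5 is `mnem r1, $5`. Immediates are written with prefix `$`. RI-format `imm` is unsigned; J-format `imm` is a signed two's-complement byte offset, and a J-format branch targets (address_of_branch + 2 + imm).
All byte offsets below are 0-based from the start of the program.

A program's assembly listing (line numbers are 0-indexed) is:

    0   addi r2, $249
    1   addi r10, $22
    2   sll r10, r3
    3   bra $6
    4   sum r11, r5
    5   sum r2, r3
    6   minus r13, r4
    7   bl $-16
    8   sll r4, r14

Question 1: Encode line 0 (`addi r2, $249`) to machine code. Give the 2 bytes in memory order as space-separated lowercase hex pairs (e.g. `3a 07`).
82 f9

line 0 (addi): pack op=0x8:4|rd=2:4|imm=249:8 = 0x82f9; big→ 82 f9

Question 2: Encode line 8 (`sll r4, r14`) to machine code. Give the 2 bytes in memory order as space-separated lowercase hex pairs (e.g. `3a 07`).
8. sll fields op=0xc:4|rd=4:4|rs=14:4|pad=0:4 → word c4e0h → c4 e0

c4 e0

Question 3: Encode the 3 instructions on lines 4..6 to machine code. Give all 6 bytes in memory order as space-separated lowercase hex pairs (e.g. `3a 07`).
4. sum fields op=0xe:4|rd=11:4|rs=5:4|pad=0:4 → word eb50h → eb 50
5. sum fields op=0xe:4|rd=2:4|rs=3:4|pad=0:4 → word e230h → e2 30
6. minus fields op=0xd:4|rd=13:4|rs=4:4|pad=0:4 → word dd40h → dd 40

eb 50 e2 30 dd 40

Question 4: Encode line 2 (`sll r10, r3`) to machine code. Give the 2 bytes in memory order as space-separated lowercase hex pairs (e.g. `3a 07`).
L2: sll op=0xc:4|rd=10:4|rs=3:4|pad=0:4 ⇒ 0xca30 ⇒ big ca 30

ca 30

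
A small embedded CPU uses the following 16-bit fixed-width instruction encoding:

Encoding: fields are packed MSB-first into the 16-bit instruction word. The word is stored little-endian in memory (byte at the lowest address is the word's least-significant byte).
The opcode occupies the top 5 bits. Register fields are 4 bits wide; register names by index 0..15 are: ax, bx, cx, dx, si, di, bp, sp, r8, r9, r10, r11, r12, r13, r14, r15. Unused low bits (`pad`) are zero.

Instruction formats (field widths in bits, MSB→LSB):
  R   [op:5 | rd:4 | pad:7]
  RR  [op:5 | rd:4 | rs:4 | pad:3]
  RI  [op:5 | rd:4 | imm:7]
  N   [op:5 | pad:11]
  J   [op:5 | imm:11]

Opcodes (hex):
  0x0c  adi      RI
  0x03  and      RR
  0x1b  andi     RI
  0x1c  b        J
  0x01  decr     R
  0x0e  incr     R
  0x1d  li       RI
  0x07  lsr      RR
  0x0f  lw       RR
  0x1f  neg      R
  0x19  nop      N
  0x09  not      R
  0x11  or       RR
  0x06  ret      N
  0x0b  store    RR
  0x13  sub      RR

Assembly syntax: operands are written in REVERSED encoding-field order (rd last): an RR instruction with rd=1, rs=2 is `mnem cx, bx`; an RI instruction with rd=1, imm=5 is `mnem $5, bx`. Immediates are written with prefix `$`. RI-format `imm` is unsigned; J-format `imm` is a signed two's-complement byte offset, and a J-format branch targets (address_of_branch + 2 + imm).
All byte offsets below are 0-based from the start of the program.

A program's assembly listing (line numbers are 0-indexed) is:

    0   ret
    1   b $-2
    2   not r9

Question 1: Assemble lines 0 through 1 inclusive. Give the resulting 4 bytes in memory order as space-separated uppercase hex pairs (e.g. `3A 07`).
L0: ret op=0x6:5|pad=0:11 ⇒ 0x3000 ⇒ little 00 30
L1: b op=0x1c:5|imm=-2:11 ⇒ 0xe7fe ⇒ little fe e7

00 30 FE E7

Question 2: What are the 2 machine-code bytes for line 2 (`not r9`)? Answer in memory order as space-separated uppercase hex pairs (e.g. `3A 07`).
line 2 (not): pack op=0x9:5|rd=9:4|pad=0:7 = 0x4c80; little→ 80 4c

80 4C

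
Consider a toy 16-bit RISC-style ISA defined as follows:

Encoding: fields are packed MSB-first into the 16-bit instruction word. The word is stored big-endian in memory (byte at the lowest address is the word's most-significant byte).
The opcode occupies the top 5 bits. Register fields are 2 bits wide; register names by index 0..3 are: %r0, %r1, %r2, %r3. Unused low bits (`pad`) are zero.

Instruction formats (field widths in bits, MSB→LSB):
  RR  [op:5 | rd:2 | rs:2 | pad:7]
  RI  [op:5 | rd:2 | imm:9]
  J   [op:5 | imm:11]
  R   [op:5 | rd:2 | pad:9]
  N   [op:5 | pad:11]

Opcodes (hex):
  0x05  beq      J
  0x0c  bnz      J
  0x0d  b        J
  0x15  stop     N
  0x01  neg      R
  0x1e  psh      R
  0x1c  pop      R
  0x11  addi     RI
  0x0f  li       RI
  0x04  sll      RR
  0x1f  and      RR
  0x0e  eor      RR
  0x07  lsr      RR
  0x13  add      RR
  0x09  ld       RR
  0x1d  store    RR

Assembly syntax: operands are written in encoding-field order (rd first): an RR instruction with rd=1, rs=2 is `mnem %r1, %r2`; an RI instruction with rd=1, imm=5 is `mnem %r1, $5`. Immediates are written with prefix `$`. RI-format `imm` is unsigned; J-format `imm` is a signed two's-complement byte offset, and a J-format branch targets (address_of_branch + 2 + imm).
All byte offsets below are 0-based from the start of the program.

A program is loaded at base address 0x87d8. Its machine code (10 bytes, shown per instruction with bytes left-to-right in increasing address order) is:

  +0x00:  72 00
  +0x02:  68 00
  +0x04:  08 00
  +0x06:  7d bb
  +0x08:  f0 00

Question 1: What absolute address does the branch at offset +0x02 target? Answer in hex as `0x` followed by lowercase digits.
0x87dc

off 0x02: read 68 00 as big → 0x6800
  opcode bits[15:11]=0xd: b/J
  imm: (w>>0)&0x7ff=0x0 → $0
  target = base 0x87d8 + off 0x02 + 2 + imm 0 = 0x87dc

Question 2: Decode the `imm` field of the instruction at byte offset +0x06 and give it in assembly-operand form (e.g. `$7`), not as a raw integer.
$443

off 0x06: read 7d bb as big → 0x7dbb
  op=0x7dbb>>11=0xf ⇒ li (RI)
  rd: (w>>9)&0x3=0x2 → %r2
  imm: (w>>0)&0x1ff=0x1bb → $443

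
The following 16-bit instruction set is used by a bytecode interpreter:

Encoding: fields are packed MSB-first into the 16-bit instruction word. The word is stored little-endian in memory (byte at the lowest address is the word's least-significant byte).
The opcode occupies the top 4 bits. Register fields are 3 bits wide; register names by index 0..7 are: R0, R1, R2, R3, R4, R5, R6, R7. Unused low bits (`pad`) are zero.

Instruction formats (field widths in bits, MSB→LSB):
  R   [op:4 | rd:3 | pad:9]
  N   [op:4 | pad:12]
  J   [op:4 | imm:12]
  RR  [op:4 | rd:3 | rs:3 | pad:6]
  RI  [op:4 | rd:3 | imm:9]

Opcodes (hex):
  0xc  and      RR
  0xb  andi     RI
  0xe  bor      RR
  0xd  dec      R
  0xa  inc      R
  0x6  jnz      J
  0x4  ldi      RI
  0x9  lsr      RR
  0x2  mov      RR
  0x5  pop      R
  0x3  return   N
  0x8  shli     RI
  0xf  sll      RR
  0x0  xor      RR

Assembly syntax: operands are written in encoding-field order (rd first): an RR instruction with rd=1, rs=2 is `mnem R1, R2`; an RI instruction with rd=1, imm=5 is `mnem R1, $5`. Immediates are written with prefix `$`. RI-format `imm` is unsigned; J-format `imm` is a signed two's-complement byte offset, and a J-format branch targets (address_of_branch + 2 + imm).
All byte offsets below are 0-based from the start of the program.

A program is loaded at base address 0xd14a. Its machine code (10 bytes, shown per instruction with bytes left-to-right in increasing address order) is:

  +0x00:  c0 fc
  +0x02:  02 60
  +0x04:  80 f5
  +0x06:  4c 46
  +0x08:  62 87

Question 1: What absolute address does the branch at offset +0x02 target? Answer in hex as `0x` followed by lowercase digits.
0xd150

[02] 02 60 → 0x6002
  opcode bits[15:12]=0x6: jnz/J
  imm: (w>>0)&0xfff=0x2 → $2
  target = base 0xd14a + off 0x02 + 2 + imm 2 = 0xd150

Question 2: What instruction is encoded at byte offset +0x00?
sll R6, R3

[00] c0 fc → 0xfcc0
  top 4b → 0xf → sll [RR]
  [11:9] rd=6 = R6
  [8:6] rs=3 = R3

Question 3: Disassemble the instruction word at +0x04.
+0x04: 80 f5 ⇒ word 0xf580 (little)
  op=0xf580>>12=0xf ⇒ sll (RR)
  rd@[11:9]=0x2 ⇒ R2
  rs@[8:6]=0x6 ⇒ R6

sll R2, R6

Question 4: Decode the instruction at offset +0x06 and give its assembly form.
@+06  little-endian(4c 46) = 0x464c
  top 4b → 0x4 → ldi [RI]
  rd: (w>>9)&0x7=0x3 → R3
  imm: (w>>0)&0x1ff=0x4c → $76

ldi R3, $76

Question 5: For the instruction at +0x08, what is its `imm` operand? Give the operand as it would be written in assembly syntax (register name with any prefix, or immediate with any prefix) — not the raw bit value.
$354

off 0x08: read 62 87 as little → 0x8762
  top 4b → 0x8 → shli [RI]
  rd: (w>>9)&0x7=0x3 → R3
  imm: (w>>0)&0x1ff=0x162 → $354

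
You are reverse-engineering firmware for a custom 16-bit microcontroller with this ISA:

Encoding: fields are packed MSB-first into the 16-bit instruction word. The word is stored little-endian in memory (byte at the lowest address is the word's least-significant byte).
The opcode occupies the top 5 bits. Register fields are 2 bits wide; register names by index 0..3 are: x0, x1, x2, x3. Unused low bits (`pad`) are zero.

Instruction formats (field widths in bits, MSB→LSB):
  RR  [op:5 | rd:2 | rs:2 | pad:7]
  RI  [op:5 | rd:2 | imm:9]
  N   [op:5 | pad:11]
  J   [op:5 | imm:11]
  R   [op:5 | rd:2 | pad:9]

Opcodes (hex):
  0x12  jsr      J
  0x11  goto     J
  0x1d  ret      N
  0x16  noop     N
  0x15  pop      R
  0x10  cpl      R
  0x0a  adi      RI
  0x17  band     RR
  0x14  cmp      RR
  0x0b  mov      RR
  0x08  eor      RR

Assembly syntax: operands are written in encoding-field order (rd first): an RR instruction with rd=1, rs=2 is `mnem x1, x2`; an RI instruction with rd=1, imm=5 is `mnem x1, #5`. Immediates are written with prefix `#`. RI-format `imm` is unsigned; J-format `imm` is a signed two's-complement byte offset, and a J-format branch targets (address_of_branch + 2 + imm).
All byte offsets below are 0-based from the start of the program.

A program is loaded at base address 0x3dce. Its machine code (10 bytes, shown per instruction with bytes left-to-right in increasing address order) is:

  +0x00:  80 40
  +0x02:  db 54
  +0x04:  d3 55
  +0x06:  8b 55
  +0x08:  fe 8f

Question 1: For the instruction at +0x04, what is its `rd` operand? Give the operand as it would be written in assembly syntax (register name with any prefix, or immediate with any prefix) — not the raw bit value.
[04] d3 55 → 0x55d3
  opcode bits[15:11]=0xa: adi/RI
  rd@[10:9]=0x2 ⇒ x2
  imm@[8:0]=0x1d3 ⇒ #467

x2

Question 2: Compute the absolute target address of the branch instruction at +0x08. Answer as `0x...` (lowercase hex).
0x3dd6

off 0x08: read fe 8f as little → 0x8ffe
  top 5b → 0x11 → goto [J]
  imm: (w>>0)&0x7ff=0x7fe (s11→-2) → #-2
  target = base 0x3dce + off 0x08 + 2 + imm -2 = 0x3dd6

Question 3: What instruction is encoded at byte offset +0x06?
adi x2, #395

off 0x06: read 8b 55 as little → 0x558b
  top 5b → 0xa → adi [RI]
  rd: (w>>9)&0x3=0x2 → x2
  imm: (w>>0)&0x1ff=0x18b → #395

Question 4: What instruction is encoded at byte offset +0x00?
eor x0, x1

+0x00: 80 40 ⇒ word 0x4080 (little)
  op=0x4080>>11=0x8 ⇒ eor (RR)
  rd@[10:9]=0x0 ⇒ x0
  rs@[8:7]=0x1 ⇒ x1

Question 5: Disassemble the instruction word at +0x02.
off 0x02: read db 54 as little → 0x54db
  opcode bits[15:11]=0xa: adi/RI
  rd: (w>>9)&0x3=0x2 → x2
  imm: (w>>0)&0x1ff=0xdb → #219

adi x2, #219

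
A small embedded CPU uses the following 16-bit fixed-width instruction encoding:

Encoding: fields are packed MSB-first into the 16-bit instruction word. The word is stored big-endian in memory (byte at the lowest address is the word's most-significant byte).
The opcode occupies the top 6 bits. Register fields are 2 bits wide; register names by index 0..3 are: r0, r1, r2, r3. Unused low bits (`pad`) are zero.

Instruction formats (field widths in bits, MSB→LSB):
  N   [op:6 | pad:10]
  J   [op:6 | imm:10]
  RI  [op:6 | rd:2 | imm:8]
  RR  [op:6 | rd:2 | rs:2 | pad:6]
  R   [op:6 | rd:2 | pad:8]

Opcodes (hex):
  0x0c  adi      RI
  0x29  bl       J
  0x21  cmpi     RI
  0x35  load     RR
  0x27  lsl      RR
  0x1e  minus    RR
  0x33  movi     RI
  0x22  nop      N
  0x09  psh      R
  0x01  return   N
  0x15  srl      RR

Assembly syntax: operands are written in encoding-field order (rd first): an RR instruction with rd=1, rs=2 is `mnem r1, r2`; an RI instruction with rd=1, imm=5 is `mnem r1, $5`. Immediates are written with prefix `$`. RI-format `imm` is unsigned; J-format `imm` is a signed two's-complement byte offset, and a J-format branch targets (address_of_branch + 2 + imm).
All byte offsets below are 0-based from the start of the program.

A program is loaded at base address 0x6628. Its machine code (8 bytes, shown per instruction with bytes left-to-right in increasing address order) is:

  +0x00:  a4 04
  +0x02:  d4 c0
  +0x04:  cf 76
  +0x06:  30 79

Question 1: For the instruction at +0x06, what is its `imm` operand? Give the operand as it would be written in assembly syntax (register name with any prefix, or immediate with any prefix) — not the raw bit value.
@+06  big-endian(30 79) = 0x3079
  top 6b → 0xc → adi [RI]
  [9:8] rd=0 = r0
  [7:0] imm=121 = $121

$121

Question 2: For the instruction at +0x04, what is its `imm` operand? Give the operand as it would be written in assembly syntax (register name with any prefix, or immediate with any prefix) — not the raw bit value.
$118

@+04  big-endian(cf 76) = 0xcf76
  op=0xcf76>>10=0x33 ⇒ movi (RI)
  [9:8] rd=3 = r3
  [7:0] imm=118 = $118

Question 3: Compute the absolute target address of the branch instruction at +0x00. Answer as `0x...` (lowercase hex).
off 0x00: read a4 04 as big → 0xa404
  top 6b → 0x29 → bl [J]
  imm@[9:0]=0x4 ⇒ $4
  target = base 0x6628 + off 0x00 + 2 + imm 4 = 0x662e

0x662e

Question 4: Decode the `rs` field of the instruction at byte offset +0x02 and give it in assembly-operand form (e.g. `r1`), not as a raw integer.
+0x02: d4 c0 ⇒ word 0xd4c0 (big)
  top 6b → 0x35 → load [RR]
  rd@[9:8]=0x0 ⇒ r0
  rs@[7:6]=0x3 ⇒ r3

r3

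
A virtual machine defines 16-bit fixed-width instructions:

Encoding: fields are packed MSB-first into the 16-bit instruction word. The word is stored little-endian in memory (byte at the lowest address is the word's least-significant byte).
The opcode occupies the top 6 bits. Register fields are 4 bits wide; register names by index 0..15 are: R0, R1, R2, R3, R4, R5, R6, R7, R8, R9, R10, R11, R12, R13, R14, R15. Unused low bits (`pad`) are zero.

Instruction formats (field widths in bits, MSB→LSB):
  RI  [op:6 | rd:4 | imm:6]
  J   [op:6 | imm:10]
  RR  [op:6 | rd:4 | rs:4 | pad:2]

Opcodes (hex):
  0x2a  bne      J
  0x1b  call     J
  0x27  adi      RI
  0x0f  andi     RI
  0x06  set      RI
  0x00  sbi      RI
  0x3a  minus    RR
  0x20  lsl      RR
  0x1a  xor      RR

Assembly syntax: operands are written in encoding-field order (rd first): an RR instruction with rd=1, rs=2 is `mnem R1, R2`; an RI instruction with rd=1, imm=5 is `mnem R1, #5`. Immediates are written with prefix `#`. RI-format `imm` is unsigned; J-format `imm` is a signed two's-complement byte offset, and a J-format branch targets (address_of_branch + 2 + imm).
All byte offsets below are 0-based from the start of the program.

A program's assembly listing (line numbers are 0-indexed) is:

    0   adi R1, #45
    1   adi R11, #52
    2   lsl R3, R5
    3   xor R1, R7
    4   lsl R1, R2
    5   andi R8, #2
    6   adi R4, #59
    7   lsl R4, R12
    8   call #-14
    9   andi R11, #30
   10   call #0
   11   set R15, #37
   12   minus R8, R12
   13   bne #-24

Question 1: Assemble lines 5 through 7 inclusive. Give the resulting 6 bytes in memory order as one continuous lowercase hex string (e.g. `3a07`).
L5: andi op=0xf:6|rd=8:4|imm=2:6 ⇒ 0x3e02 ⇒ little 02 3e
L6: adi op=0x27:6|rd=4:4|imm=59:6 ⇒ 0x9d3b ⇒ little 3b 9d
L7: lsl op=0x20:6|rd=4:4|rs=12:4|pad=0:2 ⇒ 0x8130 ⇒ little 30 81

023e3b9d3081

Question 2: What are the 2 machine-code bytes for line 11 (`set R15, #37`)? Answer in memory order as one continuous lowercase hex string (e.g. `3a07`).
line 11 (set): pack op=0x6:6|rd=15:4|imm=37:6 = 0x1be5; little→ e5 1b

e51b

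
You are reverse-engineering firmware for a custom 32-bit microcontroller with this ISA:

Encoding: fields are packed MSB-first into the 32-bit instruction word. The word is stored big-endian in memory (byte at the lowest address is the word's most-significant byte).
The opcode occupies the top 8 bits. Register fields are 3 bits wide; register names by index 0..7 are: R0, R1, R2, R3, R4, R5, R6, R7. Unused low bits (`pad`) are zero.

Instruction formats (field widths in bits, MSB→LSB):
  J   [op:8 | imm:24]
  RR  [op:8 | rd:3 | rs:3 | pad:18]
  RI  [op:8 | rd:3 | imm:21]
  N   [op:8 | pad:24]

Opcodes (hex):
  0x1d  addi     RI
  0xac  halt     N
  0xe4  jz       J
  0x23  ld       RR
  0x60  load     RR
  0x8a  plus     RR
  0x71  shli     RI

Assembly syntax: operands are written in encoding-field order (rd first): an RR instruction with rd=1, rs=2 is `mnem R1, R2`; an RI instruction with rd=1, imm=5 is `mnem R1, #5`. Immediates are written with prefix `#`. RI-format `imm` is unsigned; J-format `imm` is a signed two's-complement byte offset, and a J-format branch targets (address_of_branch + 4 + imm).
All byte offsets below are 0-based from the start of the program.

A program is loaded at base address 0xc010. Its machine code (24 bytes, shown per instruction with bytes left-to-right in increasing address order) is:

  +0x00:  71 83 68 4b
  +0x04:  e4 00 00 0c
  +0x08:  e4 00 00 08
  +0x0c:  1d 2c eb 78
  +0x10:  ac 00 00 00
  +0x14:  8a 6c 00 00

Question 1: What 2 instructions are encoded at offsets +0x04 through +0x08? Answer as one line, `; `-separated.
+0x04: e4 00 00 0c ⇒ word 0xe400000c (big)
  opcode bits[31:24]=0xe4: jz/J
  imm@[23:0]=0xc ⇒ #12
+0x08: e4 00 00 08 ⇒ word 0xe4000008 (big)
  opcode bits[31:24]=0xe4: jz/J
  imm@[23:0]=0x8 ⇒ #8

jz #12; jz #8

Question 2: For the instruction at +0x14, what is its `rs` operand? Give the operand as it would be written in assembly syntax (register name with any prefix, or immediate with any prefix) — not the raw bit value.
+0x14: 8a 6c 00 00 ⇒ word 0x8a6c0000 (big)
  top 8b → 0x8a → plus [RR]
  [23:21] rd=3 = R3
  [20:18] rs=3 = R3

R3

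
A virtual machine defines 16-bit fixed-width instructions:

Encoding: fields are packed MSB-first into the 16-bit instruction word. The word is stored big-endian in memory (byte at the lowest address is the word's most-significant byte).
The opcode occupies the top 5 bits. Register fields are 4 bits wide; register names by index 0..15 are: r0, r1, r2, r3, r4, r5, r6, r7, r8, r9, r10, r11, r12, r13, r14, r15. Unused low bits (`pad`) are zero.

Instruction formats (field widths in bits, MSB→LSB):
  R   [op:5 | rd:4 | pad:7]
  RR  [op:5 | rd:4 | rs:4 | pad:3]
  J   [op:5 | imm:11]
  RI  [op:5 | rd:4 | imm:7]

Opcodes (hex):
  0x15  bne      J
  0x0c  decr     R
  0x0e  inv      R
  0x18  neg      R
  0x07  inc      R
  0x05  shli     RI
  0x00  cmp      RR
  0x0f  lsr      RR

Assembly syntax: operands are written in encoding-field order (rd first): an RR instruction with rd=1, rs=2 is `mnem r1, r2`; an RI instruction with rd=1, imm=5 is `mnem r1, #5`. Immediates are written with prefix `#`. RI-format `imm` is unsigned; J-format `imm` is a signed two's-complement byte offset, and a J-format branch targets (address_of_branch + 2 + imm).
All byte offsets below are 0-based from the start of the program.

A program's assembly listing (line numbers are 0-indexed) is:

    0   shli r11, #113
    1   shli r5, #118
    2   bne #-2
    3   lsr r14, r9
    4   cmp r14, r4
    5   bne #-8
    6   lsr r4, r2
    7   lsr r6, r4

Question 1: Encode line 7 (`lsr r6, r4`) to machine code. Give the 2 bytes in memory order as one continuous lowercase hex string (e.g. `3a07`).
7b20

line 7 (lsr): pack op=0xf:5|rd=6:4|rs=4:4|pad=0:3 = 0x7b20; big→ 7b 20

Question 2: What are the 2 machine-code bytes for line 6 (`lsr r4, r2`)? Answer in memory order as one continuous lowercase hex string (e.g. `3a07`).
7a10

6. lsr fields op=0xf:5|rd=4:4|rs=2:4|pad=0:3 → word 7a10h → 7a 10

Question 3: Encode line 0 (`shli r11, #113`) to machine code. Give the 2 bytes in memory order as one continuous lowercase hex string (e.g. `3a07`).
2df1

line 0 (shli): pack op=0x5:5|rd=11:4|imm=113:7 = 0x2df1; big→ 2d f1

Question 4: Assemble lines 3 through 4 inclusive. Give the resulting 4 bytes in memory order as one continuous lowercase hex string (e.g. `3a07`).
L3: lsr op=0xf:5|rd=14:4|rs=9:4|pad=0:3 ⇒ 0x7f48 ⇒ big 7f 48
L4: cmp op=0x0:5|rd=14:4|rs=4:4|pad=0:3 ⇒ 0x0720 ⇒ big 07 20

7f480720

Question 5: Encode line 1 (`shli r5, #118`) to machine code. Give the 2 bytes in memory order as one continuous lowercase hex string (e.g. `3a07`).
L1: shli op=0x5:5|rd=5:4|imm=118:7 ⇒ 0x2af6 ⇒ big 2a f6

2af6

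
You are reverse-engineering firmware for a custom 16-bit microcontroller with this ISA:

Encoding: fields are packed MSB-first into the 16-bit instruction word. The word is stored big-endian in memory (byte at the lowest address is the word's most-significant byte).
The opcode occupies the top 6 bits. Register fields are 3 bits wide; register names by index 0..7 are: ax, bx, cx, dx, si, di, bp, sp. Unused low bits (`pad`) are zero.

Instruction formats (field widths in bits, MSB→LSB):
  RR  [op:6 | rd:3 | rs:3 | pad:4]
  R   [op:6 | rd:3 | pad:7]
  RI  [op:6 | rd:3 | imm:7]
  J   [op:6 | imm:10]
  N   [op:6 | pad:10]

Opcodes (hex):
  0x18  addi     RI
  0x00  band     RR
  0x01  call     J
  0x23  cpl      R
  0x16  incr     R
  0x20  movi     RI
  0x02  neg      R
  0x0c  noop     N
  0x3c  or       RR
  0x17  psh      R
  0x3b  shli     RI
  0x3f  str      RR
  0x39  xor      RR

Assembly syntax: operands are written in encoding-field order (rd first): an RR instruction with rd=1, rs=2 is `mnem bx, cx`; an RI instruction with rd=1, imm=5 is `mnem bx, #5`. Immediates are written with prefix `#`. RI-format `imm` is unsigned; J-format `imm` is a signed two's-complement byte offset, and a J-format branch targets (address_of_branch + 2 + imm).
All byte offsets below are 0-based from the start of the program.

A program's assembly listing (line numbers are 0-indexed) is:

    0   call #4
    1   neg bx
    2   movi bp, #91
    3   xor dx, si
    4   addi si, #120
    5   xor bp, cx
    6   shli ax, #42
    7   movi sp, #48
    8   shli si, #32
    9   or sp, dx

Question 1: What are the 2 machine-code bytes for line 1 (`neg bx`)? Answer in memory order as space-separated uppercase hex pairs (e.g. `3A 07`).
L1: neg op=0x2:6|rd=1:3|pad=0:7 ⇒ 0x0880 ⇒ big 08 80

08 80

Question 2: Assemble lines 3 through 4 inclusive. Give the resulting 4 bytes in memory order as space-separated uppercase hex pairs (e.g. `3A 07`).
line 3 (xor): pack op=0x39:6|rd=3:3|rs=4:3|pad=0:4 = 0xe5c0; big→ e5 c0
line 4 (addi): pack op=0x18:6|rd=4:3|imm=120:7 = 0x6278; big→ 62 78

E5 C0 62 78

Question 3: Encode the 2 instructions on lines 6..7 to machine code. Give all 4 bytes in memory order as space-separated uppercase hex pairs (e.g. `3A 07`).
L6: shli op=0x3b:6|rd=0:3|imm=42:7 ⇒ 0xec2a ⇒ big ec 2a
L7: movi op=0x20:6|rd=7:3|imm=48:7 ⇒ 0x83b0 ⇒ big 83 b0

EC 2A 83 B0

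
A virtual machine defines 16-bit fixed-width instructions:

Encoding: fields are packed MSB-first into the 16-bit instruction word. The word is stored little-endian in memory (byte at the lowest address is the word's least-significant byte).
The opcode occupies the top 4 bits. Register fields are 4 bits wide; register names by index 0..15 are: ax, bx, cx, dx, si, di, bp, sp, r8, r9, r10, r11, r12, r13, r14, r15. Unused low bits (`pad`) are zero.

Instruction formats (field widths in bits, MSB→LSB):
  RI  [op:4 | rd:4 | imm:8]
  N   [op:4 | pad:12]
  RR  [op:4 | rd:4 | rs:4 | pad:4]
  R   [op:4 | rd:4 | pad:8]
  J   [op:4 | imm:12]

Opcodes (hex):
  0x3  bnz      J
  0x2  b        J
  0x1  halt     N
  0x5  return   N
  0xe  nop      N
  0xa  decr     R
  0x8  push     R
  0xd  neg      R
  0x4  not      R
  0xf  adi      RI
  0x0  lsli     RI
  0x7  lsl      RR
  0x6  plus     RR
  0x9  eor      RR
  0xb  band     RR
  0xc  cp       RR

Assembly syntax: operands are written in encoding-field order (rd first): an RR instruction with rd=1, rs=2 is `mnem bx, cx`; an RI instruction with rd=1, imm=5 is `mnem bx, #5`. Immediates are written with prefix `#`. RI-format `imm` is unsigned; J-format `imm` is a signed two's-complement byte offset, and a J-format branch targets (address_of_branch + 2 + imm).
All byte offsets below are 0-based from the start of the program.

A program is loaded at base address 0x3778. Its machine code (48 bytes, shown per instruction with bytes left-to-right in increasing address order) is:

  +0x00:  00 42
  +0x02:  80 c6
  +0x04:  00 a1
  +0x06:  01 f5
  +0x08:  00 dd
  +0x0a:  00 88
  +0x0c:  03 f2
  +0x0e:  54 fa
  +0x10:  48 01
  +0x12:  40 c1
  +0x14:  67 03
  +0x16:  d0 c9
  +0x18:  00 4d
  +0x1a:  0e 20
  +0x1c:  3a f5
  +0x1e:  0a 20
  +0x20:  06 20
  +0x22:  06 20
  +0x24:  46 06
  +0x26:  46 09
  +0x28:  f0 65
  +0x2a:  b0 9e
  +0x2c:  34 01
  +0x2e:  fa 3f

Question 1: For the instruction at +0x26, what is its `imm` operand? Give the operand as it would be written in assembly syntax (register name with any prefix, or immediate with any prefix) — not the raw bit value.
#70

+0x26: 46 09 ⇒ word 0x0946 (little)
  op=0x0946>>12=0x0 ⇒ lsli (RI)
  [11:8] rd=9 = r9
  [7:0] imm=70 = #70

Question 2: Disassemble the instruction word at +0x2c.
lsli bx, #52

@+2c  little-endian(34 01) = 0x0134
  opcode bits[15:12]=0x0: lsli/RI
  rd@[11:8]=0x1 ⇒ bx
  imm@[7:0]=0x34 ⇒ #52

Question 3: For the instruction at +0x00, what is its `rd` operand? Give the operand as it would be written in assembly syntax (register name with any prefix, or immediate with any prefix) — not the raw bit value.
cx

[00] 00 42 → 0x4200
  opcode bits[15:12]=0x4: not/R
  rd@[11:8]=0x2 ⇒ cx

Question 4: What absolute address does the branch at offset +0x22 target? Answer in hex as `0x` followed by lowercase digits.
0x37a2

off 0x22: read 06 20 as little → 0x2006
  op=0x2006>>12=0x2 ⇒ b (J)
  imm: (w>>0)&0xfff=0x6 → #6
  target = base 0x3778 + off 0x22 + 2 + imm 6 = 0x37a2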